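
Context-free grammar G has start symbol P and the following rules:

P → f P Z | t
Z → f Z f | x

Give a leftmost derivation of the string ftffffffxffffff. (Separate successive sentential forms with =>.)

P => fPZ => ftZ => ftfZf => ftffZff => ftfffZfff => ftffffZffff => ftfffffZfffff => ftffffffZffffff => ftffffffxffffff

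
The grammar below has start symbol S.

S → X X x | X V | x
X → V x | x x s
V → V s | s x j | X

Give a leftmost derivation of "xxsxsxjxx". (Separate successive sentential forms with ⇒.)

S ⇒ XXx   [S → X X x]
XXx ⇒ VxXx   [X → V x]
VxXx ⇒ XxXx   [V → X]
XxXx ⇒ xxsxXx   [X → x x s]
xxsxXx ⇒ xxsxVxx   [X → V x]
xxsxVxx ⇒ xxsxsxjxx   [V → s x j]

S⇒XXx⇒VxXx⇒XxXx⇒xxsxXx⇒xxsxVxx⇒xxsxsxjxx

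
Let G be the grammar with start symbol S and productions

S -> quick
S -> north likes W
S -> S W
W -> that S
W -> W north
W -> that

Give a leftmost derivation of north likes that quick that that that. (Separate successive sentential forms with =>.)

S => S W => north likes W W => north likes that S W => north likes that S W W => north likes that S W W W => north likes that quick W W W => north likes that quick that W W => north likes that quick that that W => north likes that quick that that that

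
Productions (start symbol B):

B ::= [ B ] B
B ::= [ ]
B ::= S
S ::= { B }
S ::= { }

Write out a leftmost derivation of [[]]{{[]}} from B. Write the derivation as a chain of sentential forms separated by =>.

B => [B]B   [B ::= [ B ] B]
[B]B => [[]]B   [B ::= [ ]]
[[]]B => [[]]S   [B ::= S]
[[]]S => [[]]{B}   [S ::= { B }]
[[]]{B} => [[]]{S}   [B ::= S]
[[]]{S} => [[]]{{B}}   [S ::= { B }]
[[]]{{B}} => [[]]{{[]}}   [B ::= [ ]]

B => [B]B => [[]]B => [[]]S => [[]]{B} => [[]]{S} => [[]]{{B}} => [[]]{{[]}}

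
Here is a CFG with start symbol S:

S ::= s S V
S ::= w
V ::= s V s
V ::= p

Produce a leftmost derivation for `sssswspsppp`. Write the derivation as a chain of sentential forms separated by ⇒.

S ⇒ sSV   [S ::= s S V]
sSV ⇒ ssSVV   [S ::= s S V]
ssSVV ⇒ sssSVVV   [S ::= s S V]
sssSVVV ⇒ ssssSVVVV   [S ::= s S V]
ssssSVVVV ⇒ sssswVVVV   [S ::= w]
sssswVVVV ⇒ sssswsVsVVV   [V ::= s V s]
sssswsVsVVV ⇒ sssswspsVVV   [V ::= p]
sssswspsVVV ⇒ sssswspspVV   [V ::= p]
sssswspspVV ⇒ sssswspsppV   [V ::= p]
sssswspsppV ⇒ sssswspsppp   [V ::= p]

S ⇒ sSV ⇒ ssSVV ⇒ sssSVVV ⇒ ssssSVVVV ⇒ sssswVVVV ⇒ sssswsVsVVV ⇒ sssswspsVVV ⇒ sssswspspVV ⇒ sssswspsppV ⇒ sssswspsppp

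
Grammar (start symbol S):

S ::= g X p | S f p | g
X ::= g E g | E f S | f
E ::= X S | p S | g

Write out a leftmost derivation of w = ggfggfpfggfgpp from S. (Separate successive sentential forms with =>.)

S => gXp   [S ::= g X p]
gXp => gEfSp   [X ::= E f S]
gEfSp => gXSfSp   [E ::= X S]
gXSfSp => gEfSSfSp   [X ::= E f S]
gEfSSfSp => ggfSSfSp   [E ::= g]
ggfSSfSp => ggfgSfSp   [S ::= g]
ggfgSfSp => ggfggXpfSp   [S ::= g X p]
ggfggXpfSp => ggfggfpfSp   [X ::= f]
ggfggfpfSp => ggfggfpfgXpp   [S ::= g X p]
ggfggfpfgXpp => ggfggfpfgEfSpp   [X ::= E f S]
ggfggfpfgEfSpp => ggfggfpfggfSpp   [E ::= g]
ggfggfpfggfSpp => ggfggfpfggfgpp   [S ::= g]

S => gXp => gEfSp => gXSfSp => gEfSSfSp => ggfSSfSp => ggfgSfSp => ggfggXpfSp => ggfggfpfSp => ggfggfpfgXpp => ggfggfpfgEfSpp => ggfggfpfggfSpp => ggfggfpfggfgpp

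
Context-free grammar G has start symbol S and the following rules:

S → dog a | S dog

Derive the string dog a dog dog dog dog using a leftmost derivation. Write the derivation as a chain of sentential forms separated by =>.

S => S dog => S dog dog => S dog dog dog => S dog dog dog dog => dog a dog dog dog dog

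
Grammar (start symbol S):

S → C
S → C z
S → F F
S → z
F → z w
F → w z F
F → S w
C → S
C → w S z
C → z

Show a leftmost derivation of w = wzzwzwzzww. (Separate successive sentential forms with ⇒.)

S ⇒ FF ⇒ wzFF ⇒ wzzwF ⇒ wzzwSw ⇒ wzzwFFw ⇒ wzzwzwFw ⇒ wzzwzwSww ⇒ wzzwzwCzww ⇒ wzzwzwzzww

S ⇒ FF   [S → F F]
FF ⇒ wzFF   [F → w z F]
wzFF ⇒ wzzwF   [F → z w]
wzzwF ⇒ wzzwSw   [F → S w]
wzzwSw ⇒ wzzwFFw   [S → F F]
wzzwFFw ⇒ wzzwzwFw   [F → z w]
wzzwzwFw ⇒ wzzwzwSww   [F → S w]
wzzwzwSww ⇒ wzzwzwCzww   [S → C z]
wzzwzwCzww ⇒ wzzwzwzzww   [C → z]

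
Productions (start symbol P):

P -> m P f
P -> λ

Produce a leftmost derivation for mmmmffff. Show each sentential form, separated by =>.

P=>mPf=>mmPff=>mmmPfff=>mmmmPffff=>mmmmffff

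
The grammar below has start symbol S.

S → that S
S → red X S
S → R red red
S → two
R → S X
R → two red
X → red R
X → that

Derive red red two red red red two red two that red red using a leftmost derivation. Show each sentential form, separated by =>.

S => red X S   [S → red X S]
red X S => red red R S   [X → red R]
red red R S => red red two red S   [R → two red]
red red two red S => red red two red R red red   [S → R red red]
red red two red R red red => red red two red S X red red   [R → S X]
red red two red S X red red => red red two red red X S X red red   [S → red X S]
red red two red red X S X red red => red red two red red red R S X red red   [X → red R]
red red two red red red R S X red red => red red two red red red two red S X red red   [R → two red]
red red two red red red two red S X red red => red red two red red red two red two X red red   [S → two]
red red two red red red two red two X red red => red red two red red red two red two that red red   [X → that]

S => red X S => red red R S => red red two red S => red red two red R red red => red red two red S X red red => red red two red red X S X red red => red red two red red red R S X red red => red red two red red red two red S X red red => red red two red red red two red two X red red => red red two red red red two red two that red red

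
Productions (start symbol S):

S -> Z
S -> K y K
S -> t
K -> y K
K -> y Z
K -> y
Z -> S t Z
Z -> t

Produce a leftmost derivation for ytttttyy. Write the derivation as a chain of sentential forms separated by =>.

S => KyK => yZyK => yStZyK => yZtZyK => yStZtZyK => yZtZtZyK => yttZtZyK => yttttZyK => ytttttyK => ytttttyy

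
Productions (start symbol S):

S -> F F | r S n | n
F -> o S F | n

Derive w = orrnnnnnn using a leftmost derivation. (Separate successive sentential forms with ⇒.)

S⇒FF⇒oSFF⇒orSnFF⇒orrSnnFF⇒orrFFnnFF⇒orrnFnnFF⇒orrnnnnFF⇒orrnnnnnF⇒orrnnnnnn

S ⇒ FF   [S -> F F]
FF ⇒ oSFF   [F -> o S F]
oSFF ⇒ orSnFF   [S -> r S n]
orSnFF ⇒ orrSnnFF   [S -> r S n]
orrSnnFF ⇒ orrFFnnFF   [S -> F F]
orrFFnnFF ⇒ orrnFnnFF   [F -> n]
orrnFnnFF ⇒ orrnnnnFF   [F -> n]
orrnnnnFF ⇒ orrnnnnnF   [F -> n]
orrnnnnnF ⇒ orrnnnnnn   [F -> n]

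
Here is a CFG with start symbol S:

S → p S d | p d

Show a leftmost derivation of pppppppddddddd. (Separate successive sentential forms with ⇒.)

S ⇒ pSd   [S → p S d]
pSd ⇒ ppSdd   [S → p S d]
ppSdd ⇒ pppSddd   [S → p S d]
pppSddd ⇒ ppppSdddd   [S → p S d]
ppppSdddd ⇒ pppppSddddd   [S → p S d]
pppppSddddd ⇒ ppppppSdddddd   [S → p S d]
ppppppSdddddd ⇒ pppppppddddddd   [S → p d]

S ⇒ pSd ⇒ ppSdd ⇒ pppSddd ⇒ ppppSdddd ⇒ pppppSddddd ⇒ ppppppSdddddd ⇒ pppppppddddddd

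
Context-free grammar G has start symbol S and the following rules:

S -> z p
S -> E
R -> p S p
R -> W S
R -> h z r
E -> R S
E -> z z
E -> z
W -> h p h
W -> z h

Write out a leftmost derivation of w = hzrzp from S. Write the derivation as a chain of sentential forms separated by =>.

S => E   [S -> E]
E => RS   [E -> R S]
RS => hzrS   [R -> h z r]
hzrS => hzrzp   [S -> z p]

S=>E=>RS=>hzrS=>hzrzp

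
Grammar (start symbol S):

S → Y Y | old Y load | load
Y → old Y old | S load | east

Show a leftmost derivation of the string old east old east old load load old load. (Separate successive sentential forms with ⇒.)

S ⇒ Y Y ⇒ old Y old Y ⇒ old east old Y ⇒ old east old S load ⇒ old east old Y Y load ⇒ old east old east Y load ⇒ old east old east old Y old load ⇒ old east old east old S load old load ⇒ old east old east old load load old load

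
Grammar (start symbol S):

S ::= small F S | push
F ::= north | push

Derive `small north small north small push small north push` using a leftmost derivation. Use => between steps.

S => small F S => small north S => small north small F S => small north small north S => small north small north small F S => small north small north small push S => small north small north small push small F S => small north small north small push small north S => small north small north small push small north push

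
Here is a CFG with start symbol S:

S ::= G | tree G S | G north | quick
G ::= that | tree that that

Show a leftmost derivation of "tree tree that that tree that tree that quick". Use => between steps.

S => tree G S => tree tree that that S => tree tree that that tree G S => tree tree that that tree that S => tree tree that that tree that tree G S => tree tree that that tree that tree that S => tree tree that that tree that tree that quick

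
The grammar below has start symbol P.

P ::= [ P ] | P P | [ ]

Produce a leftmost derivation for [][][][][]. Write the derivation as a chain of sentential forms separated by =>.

P => PP => PPP => PPPP => PPPPP => []PPPP => [][]PPP => [][][]PP => [][][][]P => [][][][][]

P => PP   [P ::= P P]
PP => PPP   [P ::= P P]
PPP => PPPP   [P ::= P P]
PPPP => PPPPP   [P ::= P P]
PPPPP => []PPPP   [P ::= [ ]]
[]PPPP => [][]PPP   [P ::= [ ]]
[][]PPP => [][][]PP   [P ::= [ ]]
[][][]PP => [][][][]P   [P ::= [ ]]
[][][][]P => [][][][][]   [P ::= [ ]]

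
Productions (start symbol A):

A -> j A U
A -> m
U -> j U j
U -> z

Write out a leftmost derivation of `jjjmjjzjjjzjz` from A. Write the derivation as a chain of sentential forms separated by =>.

A => jAU   [A -> j A U]
jAU => jjAUU   [A -> j A U]
jjAUU => jjjAUUU   [A -> j A U]
jjjAUUU => jjjmUUU   [A -> m]
jjjmUUU => jjjmjUjUU   [U -> j U j]
jjjmjUjUU => jjjmjjUjjUU   [U -> j U j]
jjjmjjUjjUU => jjjmjjzjjUU   [U -> z]
jjjmjjzjjUU => jjjmjjzjjjUjU   [U -> j U j]
jjjmjjzjjjUjU => jjjmjjzjjjzjU   [U -> z]
jjjmjjzjjjzjU => jjjmjjzjjjzjz   [U -> z]

A=>jAU=>jjAUU=>jjjAUUU=>jjjmUUU=>jjjmjUjUU=>jjjmjjUjjUU=>jjjmjjzjjUU=>jjjmjjzjjjUjU=>jjjmjjzjjjzjU=>jjjmjjzjjjzjz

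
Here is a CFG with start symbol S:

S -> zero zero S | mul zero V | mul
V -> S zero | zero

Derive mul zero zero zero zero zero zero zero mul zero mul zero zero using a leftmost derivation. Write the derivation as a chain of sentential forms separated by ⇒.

S ⇒ mul zero V ⇒ mul zero S zero ⇒ mul zero zero zero S zero ⇒ mul zero zero zero zero zero S zero ⇒ mul zero zero zero zero zero zero zero S zero ⇒ mul zero zero zero zero zero zero zero mul zero V zero ⇒ mul zero zero zero zero zero zero zero mul zero S zero zero ⇒ mul zero zero zero zero zero zero zero mul zero mul zero zero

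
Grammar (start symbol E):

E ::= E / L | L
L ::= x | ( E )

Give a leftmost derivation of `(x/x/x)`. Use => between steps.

E => L => (E) => (E/L) => (E/L/L) => (L/L/L) => (x/L/L) => (x/x/L) => (x/x/x)

E => L   [E ::= L]
L => (E)   [L ::= ( E )]
(E) => (E/L)   [E ::= E / L]
(E/L) => (E/L/L)   [E ::= E / L]
(E/L/L) => (L/L/L)   [E ::= L]
(L/L/L) => (x/L/L)   [L ::= x]
(x/L/L) => (x/x/L)   [L ::= x]
(x/x/L) => (x/x/x)   [L ::= x]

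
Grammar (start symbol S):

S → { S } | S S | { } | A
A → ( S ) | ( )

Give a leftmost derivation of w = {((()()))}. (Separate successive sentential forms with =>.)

S => {S}   [S → { S }]
{S} => {A}   [S → A]
{A} => {(S)}   [A → ( S )]
{(S)} => {(A)}   [S → A]
{(A)} => {((S))}   [A → ( S )]
{((S))} => {((SS))}   [S → S S]
{((SS))} => {((AS))}   [S → A]
{((AS))} => {((()S))}   [A → ( )]
{((()S))} => {((()A))}   [S → A]
{((()A))} => {((()()))}   [A → ( )]

S => {S} => {A} => {(S)} => {(A)} => {((S))} => {((SS))} => {((AS))} => {((()S))} => {((()A))} => {((()()))}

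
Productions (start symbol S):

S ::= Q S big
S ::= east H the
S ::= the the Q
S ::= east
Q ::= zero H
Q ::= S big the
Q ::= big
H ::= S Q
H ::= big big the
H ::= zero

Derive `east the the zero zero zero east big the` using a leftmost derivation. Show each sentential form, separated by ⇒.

S ⇒ east H the ⇒ east S Q the ⇒ east the the Q Q the ⇒ east the the zero H Q the ⇒ east the the zero zero Q the ⇒ east the the zero zero zero H the ⇒ east the the zero zero zero S Q the ⇒ east the the zero zero zero east Q the ⇒ east the the zero zero zero east big the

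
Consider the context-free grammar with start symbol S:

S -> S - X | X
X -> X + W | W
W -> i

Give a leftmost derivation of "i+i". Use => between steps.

S => X   [S -> X]
X => X+W   [X -> X + W]
X+W => W+W   [X -> W]
W+W => i+W   [W -> i]
i+W => i+i   [W -> i]

S => X => X+W => W+W => i+W => i+i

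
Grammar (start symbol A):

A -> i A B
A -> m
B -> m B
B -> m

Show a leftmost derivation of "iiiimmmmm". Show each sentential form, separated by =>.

A=>iAB=>iiABB=>iiiABBB=>iiiiABBBB=>iiiimBBBB=>iiiimmBBB=>iiiimmmBB=>iiiimmmmB=>iiiimmmmm

A => iAB   [A -> i A B]
iAB => iiABB   [A -> i A B]
iiABB => iiiABBB   [A -> i A B]
iiiABBB => iiiiABBBB   [A -> i A B]
iiiiABBBB => iiiimBBBB   [A -> m]
iiiimBBBB => iiiimmBBB   [B -> m]
iiiimmBBB => iiiimmmBB   [B -> m]
iiiimmmBB => iiiimmmmB   [B -> m]
iiiimmmmB => iiiimmmmm   [B -> m]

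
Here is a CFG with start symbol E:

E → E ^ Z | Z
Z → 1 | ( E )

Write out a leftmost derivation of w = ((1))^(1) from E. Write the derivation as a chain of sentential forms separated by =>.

E => E^Z   [E → E ^ Z]
E^Z => Z^Z   [E → Z]
Z^Z => (E)^Z   [Z → ( E )]
(E)^Z => (Z)^Z   [E → Z]
(Z)^Z => ((E))^Z   [Z → ( E )]
((E))^Z => ((Z))^Z   [E → Z]
((Z))^Z => ((1))^Z   [Z → 1]
((1))^Z => ((1))^(E)   [Z → ( E )]
((1))^(E) => ((1))^(Z)   [E → Z]
((1))^(Z) => ((1))^(1)   [Z → 1]

E => E^Z => Z^Z => (E)^Z => (Z)^Z => ((E))^Z => ((Z))^Z => ((1))^Z => ((1))^(E) => ((1))^(Z) => ((1))^(1)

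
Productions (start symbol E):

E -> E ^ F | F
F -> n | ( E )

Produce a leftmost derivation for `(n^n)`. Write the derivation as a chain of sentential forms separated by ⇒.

E ⇒ F ⇒ (E) ⇒ (E^F) ⇒ (F^F) ⇒ (n^F) ⇒ (n^n)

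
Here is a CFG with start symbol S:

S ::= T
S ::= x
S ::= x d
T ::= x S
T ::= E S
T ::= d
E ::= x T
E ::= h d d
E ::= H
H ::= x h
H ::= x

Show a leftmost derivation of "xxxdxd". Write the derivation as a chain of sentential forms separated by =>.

S => T   [S ::= T]
T => ES   [T ::= E S]
ES => xTS   [E ::= x T]
xTS => xxSS   [T ::= x S]
xxSS => xxxdS   [S ::= x d]
xxxdS => xxxdxd   [S ::= x d]

S=>T=>ES=>xTS=>xxSS=>xxxdS=>xxxdxd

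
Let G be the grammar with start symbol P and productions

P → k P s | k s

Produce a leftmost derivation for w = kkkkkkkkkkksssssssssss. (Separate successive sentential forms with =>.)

P => kPs   [P → k P s]
kPs => kkPss   [P → k P s]
kkPss => kkkPsss   [P → k P s]
kkkPsss => kkkkPssss   [P → k P s]
kkkkPssss => kkkkkPsssss   [P → k P s]
kkkkkPsssss => kkkkkkPssssss   [P → k P s]
kkkkkkPssssss => kkkkkkkPsssssss   [P → k P s]
kkkkkkkPsssssss => kkkkkkkkPssssssss   [P → k P s]
kkkkkkkkPssssssss => kkkkkkkkkPsssssssss   [P → k P s]
kkkkkkkkkPsssssssss => kkkkkkkkkkPssssssssss   [P → k P s]
kkkkkkkkkkPssssssssss => kkkkkkkkkkksssssssssss   [P → k s]

P => kPs => kkPss => kkkPsss => kkkkPssss => kkkkkPsssss => kkkkkkPssssss => kkkkkkkPsssssss => kkkkkkkkPssssssss => kkkkkkkkkPsssssssss => kkkkkkkkkkPssssssssss => kkkkkkkkkkksssssssssss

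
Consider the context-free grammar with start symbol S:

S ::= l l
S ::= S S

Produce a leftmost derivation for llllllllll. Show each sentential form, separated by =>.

S=>SS=>llS=>llSS=>llSSS=>llSSSS=>llllSSS=>llllllSS=>llllllllS=>llllllllll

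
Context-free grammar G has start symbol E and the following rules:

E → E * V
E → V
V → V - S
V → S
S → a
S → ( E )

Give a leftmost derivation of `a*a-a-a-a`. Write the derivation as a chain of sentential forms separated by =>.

E => E*V => V*V => S*V => a*V => a*V-S => a*V-S-S => a*V-S-S-S => a*S-S-S-S => a*a-S-S-S => a*a-a-S-S => a*a-a-a-S => a*a-a-a-a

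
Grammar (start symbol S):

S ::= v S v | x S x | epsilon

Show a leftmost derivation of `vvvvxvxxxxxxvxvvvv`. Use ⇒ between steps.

S ⇒ vSv ⇒ vvSvv ⇒ vvvSvvv ⇒ vvvvSvvvv ⇒ vvvvxSxvvvv ⇒ vvvvxvSvxvvvv ⇒ vvvvxvxSxvxvvvv ⇒ vvvvxvxxSxxvxvvvv ⇒ vvvvxvxxxSxxxvxvvvv ⇒ vvvvxvxxxxxxvxvvvv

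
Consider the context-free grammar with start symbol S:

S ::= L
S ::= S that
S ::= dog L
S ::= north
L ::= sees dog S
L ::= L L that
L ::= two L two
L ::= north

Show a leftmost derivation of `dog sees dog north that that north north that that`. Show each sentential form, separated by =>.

S => dog L   [S ::= dog L]
dog L => dog L L that   [L ::= L L that]
dog L L that => dog sees dog S L that   [L ::= sees dog S]
dog sees dog S L that => dog sees dog S that L that   [S ::= S that]
dog sees dog S that L that => dog sees dog S that that L that   [S ::= S that]
dog sees dog S that that L that => dog sees dog north that that L that   [S ::= north]
dog sees dog north that that L that => dog sees dog north that that L L that that   [L ::= L L that]
dog sees dog north that that L L that that => dog sees dog north that that north L that that   [L ::= north]
dog sees dog north that that north L that that => dog sees dog north that that north north that that   [L ::= north]

S => dog L => dog L L that => dog sees dog S L that => dog sees dog S that L that => dog sees dog S that that L that => dog sees dog north that that L that => dog sees dog north that that L L that that => dog sees dog north that that north L that that => dog sees dog north that that north north that that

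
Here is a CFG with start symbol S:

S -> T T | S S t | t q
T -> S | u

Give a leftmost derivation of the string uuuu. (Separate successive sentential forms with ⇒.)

S ⇒ TT   [S -> T T]
TT ⇒ ST   [T -> S]
ST ⇒ TTT   [S -> T T]
TTT ⇒ STT   [T -> S]
STT ⇒ TTTT   [S -> T T]
TTTT ⇒ uTTT   [T -> u]
uTTT ⇒ uuTT   [T -> u]
uuTT ⇒ uuuT   [T -> u]
uuuT ⇒ uuuu   [T -> u]

S ⇒ TT ⇒ ST ⇒ TTT ⇒ STT ⇒ TTTT ⇒ uTTT ⇒ uuTT ⇒ uuuT ⇒ uuuu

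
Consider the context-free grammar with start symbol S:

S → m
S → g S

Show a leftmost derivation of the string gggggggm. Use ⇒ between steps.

S ⇒ gS ⇒ ggS ⇒ gggS ⇒ ggggS ⇒ gggggS ⇒ ggggggS ⇒ gggggggS ⇒ gggggggm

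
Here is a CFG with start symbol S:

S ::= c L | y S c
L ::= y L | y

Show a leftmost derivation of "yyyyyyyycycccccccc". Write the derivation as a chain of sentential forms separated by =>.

S => ySc   [S ::= y S c]
ySc => yyScc   [S ::= y S c]
yyScc => yyySccc   [S ::= y S c]
yyySccc => yyyyScccc   [S ::= y S c]
yyyyScccc => yyyyySccccc   [S ::= y S c]
yyyyySccccc => yyyyyyScccccc   [S ::= y S c]
yyyyyyScccccc => yyyyyyySccccccc   [S ::= y S c]
yyyyyyySccccccc => yyyyyyyyScccccccc   [S ::= y S c]
yyyyyyyyScccccccc => yyyyyyyycLcccccccc   [S ::= c L]
yyyyyyyycLcccccccc => yyyyyyyycycccccccc   [L ::= y]

S => ySc => yyScc => yyySccc => yyyyScccc => yyyyySccccc => yyyyyyScccccc => yyyyyyySccccccc => yyyyyyyyScccccccc => yyyyyyyycLcccccccc => yyyyyyyycycccccccc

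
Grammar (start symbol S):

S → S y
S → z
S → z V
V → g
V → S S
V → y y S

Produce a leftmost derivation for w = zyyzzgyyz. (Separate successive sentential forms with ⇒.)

S⇒zV⇒zyyS⇒zyyzV⇒zyyzSS⇒zyyzSyS⇒zyyzSyyS⇒zyyzzVyyS⇒zyyzzgyyS⇒zyyzzgyyz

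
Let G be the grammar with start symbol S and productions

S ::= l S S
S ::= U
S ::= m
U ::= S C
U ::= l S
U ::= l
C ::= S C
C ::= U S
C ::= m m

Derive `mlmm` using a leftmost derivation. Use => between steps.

S=>U=>SC=>mC=>mUS=>mlSS=>mlmS=>mlmm

S => U   [S ::= U]
U => SC   [U ::= S C]
SC => mC   [S ::= m]
mC => mUS   [C ::= U S]
mUS => mlSS   [U ::= l S]
mlSS => mlmS   [S ::= m]
mlmS => mlmm   [S ::= m]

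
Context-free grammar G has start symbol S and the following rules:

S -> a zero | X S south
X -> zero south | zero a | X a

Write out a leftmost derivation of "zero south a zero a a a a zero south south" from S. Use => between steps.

S => X S south   [S -> X S south]
X S south => X a S south   [X -> X a]
X a S south => zero south a S south   [X -> zero south]
zero south a S south => zero south a X S south south   [S -> X S south]
zero south a X S south south => zero south a X a S south south   [X -> X a]
zero south a X a S south south => zero south a X a a S south south   [X -> X a]
zero south a X a a S south south => zero south a zero a a a S south south   [X -> zero a]
zero south a zero a a a S south south => zero south a zero a a a a zero south south   [S -> a zero]

S => X S south => X a S south => zero south a S south => zero south a X S south south => zero south a X a S south south => zero south a X a a S south south => zero south a zero a a a S south south => zero south a zero a a a a zero south south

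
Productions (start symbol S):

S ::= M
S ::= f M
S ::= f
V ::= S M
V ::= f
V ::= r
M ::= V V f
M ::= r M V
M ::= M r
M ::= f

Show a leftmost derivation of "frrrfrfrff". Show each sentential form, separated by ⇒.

S ⇒ fM   [S ::= f M]
fM ⇒ frMV   [M ::= r M V]
frMV ⇒ frrMVV   [M ::= r M V]
frrMVV ⇒ frrrMVVV   [M ::= r M V]
frrrMVVV ⇒ frrrVVfVVV   [M ::= V V f]
frrrVVfVVV ⇒ frrrfVfVVV   [V ::= f]
frrrfVfVVV ⇒ frrrfrfVVV   [V ::= r]
frrrfrfVVV ⇒ frrrfrfrVV   [V ::= r]
frrrfrfrVV ⇒ frrrfrfrfV   [V ::= f]
frrrfrfrfV ⇒ frrrfrfrff   [V ::= f]

S ⇒ fM ⇒ frMV ⇒ frrMVV ⇒ frrrMVVV ⇒ frrrVVfVVV ⇒ frrrfVfVVV ⇒ frrrfrfVVV ⇒ frrrfrfrVV ⇒ frrrfrfrfV ⇒ frrrfrfrff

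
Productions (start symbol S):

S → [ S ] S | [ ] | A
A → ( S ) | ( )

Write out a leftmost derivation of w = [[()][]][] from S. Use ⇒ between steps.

S ⇒ [S]S ⇒ [[S]S]S ⇒ [[A]S]S ⇒ [[()]S]S ⇒ [[()][]]S ⇒ [[()][]][]

S ⇒ [S]S   [S → [ S ] S]
[S]S ⇒ [[S]S]S   [S → [ S ] S]
[[S]S]S ⇒ [[A]S]S   [S → A]
[[A]S]S ⇒ [[()]S]S   [A → ( )]
[[()]S]S ⇒ [[()][]]S   [S → [ ]]
[[()][]]S ⇒ [[()][]][]   [S → [ ]]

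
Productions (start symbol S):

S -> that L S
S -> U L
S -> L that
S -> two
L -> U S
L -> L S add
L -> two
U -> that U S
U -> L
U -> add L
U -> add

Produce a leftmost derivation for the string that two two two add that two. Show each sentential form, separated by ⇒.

S ⇒ that L S   [S -> that L S]
that L S ⇒ that U S S   [L -> U S]
that U S S ⇒ that L S S   [U -> L]
that L S S ⇒ that two S S   [L -> two]
that two S S ⇒ that two L that S   [S -> L that]
that two L that S ⇒ that two L S add that S   [L -> L S add]
that two L S add that S ⇒ that two two S add that S   [L -> two]
that two two S add that S ⇒ that two two two add that S   [S -> two]
that two two two add that S ⇒ that two two two add that two   [S -> two]

S ⇒ that L S ⇒ that U S S ⇒ that L S S ⇒ that two S S ⇒ that two L that S ⇒ that two L S add that S ⇒ that two two S add that S ⇒ that two two two add that S ⇒ that two two two add that two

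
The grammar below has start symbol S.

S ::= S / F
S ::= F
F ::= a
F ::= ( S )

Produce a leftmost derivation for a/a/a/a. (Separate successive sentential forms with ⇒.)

S ⇒ S/F ⇒ S/F/F ⇒ S/F/F/F ⇒ F/F/F/F ⇒ a/F/F/F ⇒ a/a/F/F ⇒ a/a/a/F ⇒ a/a/a/a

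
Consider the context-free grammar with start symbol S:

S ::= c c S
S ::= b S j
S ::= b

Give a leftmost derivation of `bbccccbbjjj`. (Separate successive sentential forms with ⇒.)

S ⇒ bSj   [S ::= b S j]
bSj ⇒ bbSjj   [S ::= b S j]
bbSjj ⇒ bbccSjj   [S ::= c c S]
bbccSjj ⇒ bbccccSjj   [S ::= c c S]
bbccccSjj ⇒ bbccccbSjjj   [S ::= b S j]
bbccccbSjjj ⇒ bbccccbbjjj   [S ::= b]

S⇒bSj⇒bbSjj⇒bbccSjj⇒bbccccSjj⇒bbccccbSjjj⇒bbccccbbjjj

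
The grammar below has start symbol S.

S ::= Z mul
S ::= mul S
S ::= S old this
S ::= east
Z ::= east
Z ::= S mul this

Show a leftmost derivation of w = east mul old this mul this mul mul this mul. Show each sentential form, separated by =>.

S => Z mul => S mul this mul => Z mul mul this mul => S mul this mul mul this mul => S old this mul this mul mul this mul => Z mul old this mul this mul mul this mul => east mul old this mul this mul mul this mul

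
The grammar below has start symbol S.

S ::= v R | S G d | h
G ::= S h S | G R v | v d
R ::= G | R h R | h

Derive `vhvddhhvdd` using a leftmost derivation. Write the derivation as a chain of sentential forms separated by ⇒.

S ⇒ SGd   [S ::= S G d]
SGd ⇒ vRGd   [S ::= v R]
vRGd ⇒ vGGd   [R ::= G]
vGGd ⇒ vShSGd   [G ::= S h S]
vShSGd ⇒ vSGdhSGd   [S ::= S G d]
vSGdhSGd ⇒ vhGdhSGd   [S ::= h]
vhGdhSGd ⇒ vhvddhSGd   [G ::= v d]
vhvddhSGd ⇒ vhvddhhGd   [S ::= h]
vhvddhhGd ⇒ vhvddhhvdd   [G ::= v d]

S ⇒ SGd ⇒ vRGd ⇒ vGGd ⇒ vShSGd ⇒ vSGdhSGd ⇒ vhGdhSGd ⇒ vhvddhSGd ⇒ vhvddhhGd ⇒ vhvddhhvdd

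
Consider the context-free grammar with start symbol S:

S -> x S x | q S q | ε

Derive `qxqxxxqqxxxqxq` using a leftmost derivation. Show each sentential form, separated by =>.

S => qSq => qxSxq => qxqSqxq => qxqxSxqxq => qxqxxSxxqxq => qxqxxxSxxxqxq => qxqxxxqSqxxxqxq => qxqxxxqqxxxqxq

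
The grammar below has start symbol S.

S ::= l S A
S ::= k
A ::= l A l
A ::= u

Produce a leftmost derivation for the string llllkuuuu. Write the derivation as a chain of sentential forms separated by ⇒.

S ⇒ lSA ⇒ llSAA ⇒ lllSAAA ⇒ llllSAAAA ⇒ llllkAAAA ⇒ llllkuAAA ⇒ llllkuuAA ⇒ llllkuuuA ⇒ llllkuuuu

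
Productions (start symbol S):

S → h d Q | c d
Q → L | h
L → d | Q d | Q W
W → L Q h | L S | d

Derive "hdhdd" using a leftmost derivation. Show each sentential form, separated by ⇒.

S ⇒ hdQ ⇒ hdL ⇒ hdQW ⇒ hdLW ⇒ hdQdW ⇒ hdhdW ⇒ hdhdd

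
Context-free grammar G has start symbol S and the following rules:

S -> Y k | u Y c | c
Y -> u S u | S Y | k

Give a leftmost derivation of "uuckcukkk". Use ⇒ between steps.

S⇒Yk⇒SYk⇒YkYk⇒uSukYk⇒uuYcukYk⇒uuSYcukYk⇒uucYcukYk⇒uuckcukYk⇒uuckcukkk

S ⇒ Yk   [S -> Y k]
Yk ⇒ SYk   [Y -> S Y]
SYk ⇒ YkYk   [S -> Y k]
YkYk ⇒ uSukYk   [Y -> u S u]
uSukYk ⇒ uuYcukYk   [S -> u Y c]
uuYcukYk ⇒ uuSYcukYk   [Y -> S Y]
uuSYcukYk ⇒ uucYcukYk   [S -> c]
uucYcukYk ⇒ uuckcukYk   [Y -> k]
uuckcukYk ⇒ uuckcukkk   [Y -> k]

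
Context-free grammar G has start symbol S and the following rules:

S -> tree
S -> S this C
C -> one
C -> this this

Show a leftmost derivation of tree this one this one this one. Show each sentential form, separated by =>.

S => S this C   [S -> S this C]
S this C => S this C this C   [S -> S this C]
S this C this C => S this C this C this C   [S -> S this C]
S this C this C this C => tree this C this C this C   [S -> tree]
tree this C this C this C => tree this one this C this C   [C -> one]
tree this one this C this C => tree this one this one this C   [C -> one]
tree this one this one this C => tree this one this one this one   [C -> one]

S => S this C => S this C this C => S this C this C this C => tree this C this C this C => tree this one this C this C => tree this one this one this C => tree this one this one this one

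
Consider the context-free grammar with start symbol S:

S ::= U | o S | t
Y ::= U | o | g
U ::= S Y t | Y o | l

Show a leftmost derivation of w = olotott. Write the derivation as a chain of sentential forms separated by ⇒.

S ⇒ U ⇒ SYt ⇒ oSYt ⇒ oUYt ⇒ oYoYt ⇒ oUoYt ⇒ oloYt ⇒ oloUt ⇒ oloSYtt ⇒ olotYtt ⇒ olotott

S ⇒ U   [S ::= U]
U ⇒ SYt   [U ::= S Y t]
SYt ⇒ oSYt   [S ::= o S]
oSYt ⇒ oUYt   [S ::= U]
oUYt ⇒ oYoYt   [U ::= Y o]
oYoYt ⇒ oUoYt   [Y ::= U]
oUoYt ⇒ oloYt   [U ::= l]
oloYt ⇒ oloUt   [Y ::= U]
oloUt ⇒ oloSYtt   [U ::= S Y t]
oloSYtt ⇒ olotYtt   [S ::= t]
olotYtt ⇒ olotott   [Y ::= o]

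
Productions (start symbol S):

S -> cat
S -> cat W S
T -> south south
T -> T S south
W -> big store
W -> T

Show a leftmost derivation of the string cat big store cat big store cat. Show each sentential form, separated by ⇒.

S ⇒ cat W S   [S -> cat W S]
cat W S ⇒ cat big store S   [W -> big store]
cat big store S ⇒ cat big store cat W S   [S -> cat W S]
cat big store cat W S ⇒ cat big store cat big store S   [W -> big store]
cat big store cat big store S ⇒ cat big store cat big store cat   [S -> cat]

S ⇒ cat W S ⇒ cat big store S ⇒ cat big store cat W S ⇒ cat big store cat big store S ⇒ cat big store cat big store cat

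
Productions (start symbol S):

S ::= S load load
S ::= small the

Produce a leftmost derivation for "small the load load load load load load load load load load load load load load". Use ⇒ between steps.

S ⇒ S load load   [S ::= S load load]
S load load ⇒ S load load load load   [S ::= S load load]
S load load load load ⇒ S load load load load load load   [S ::= S load load]
S load load load load load load ⇒ S load load load load load load load load   [S ::= S load load]
S load load load load load load load load ⇒ S load load load load load load load load load load   [S ::= S load load]
S load load load load load load load load load load ⇒ S load load load load load load load load load load load load   [S ::= S load load]
S load load load load load load load load load load load load ⇒ S load load load load load load load load load load load load load load   [S ::= S load load]
S load load load load load load load load load load load load load load ⇒ small the load load load load load load load load load load load load load load   [S ::= small the]

S ⇒ S load load ⇒ S load load load load ⇒ S load load load load load load ⇒ S load load load load load load load load ⇒ S load load load load load load load load load load ⇒ S load load load load load load load load load load load load ⇒ S load load load load load load load load load load load load load load ⇒ small the load load load load load load load load load load load load load load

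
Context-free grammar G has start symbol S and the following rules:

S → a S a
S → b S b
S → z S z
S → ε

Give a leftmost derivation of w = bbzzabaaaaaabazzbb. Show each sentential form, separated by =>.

S=>bSb=>bbSbb=>bbzSzbb=>bbzzSzzbb=>bbzzaSazzbb=>bbzzabSbazzbb=>bbzzabaSabazzbb=>bbzzabaaSaabazzbb=>bbzzabaaaSaaabazzbb=>bbzzabaaaaaabazzbb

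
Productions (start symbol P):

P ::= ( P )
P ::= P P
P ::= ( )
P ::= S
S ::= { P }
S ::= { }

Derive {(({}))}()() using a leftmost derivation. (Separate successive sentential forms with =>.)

P=>PP=>PPP=>SPP=>{P}PP=>{(P)}PP=>{((P))}PP=>{((S))}PP=>{(({}))}PP=>{(({}))}()P=>{(({}))}()()

P => PP   [P ::= P P]
PP => PPP   [P ::= P P]
PPP => SPP   [P ::= S]
SPP => {P}PP   [S ::= { P }]
{P}PP => {(P)}PP   [P ::= ( P )]
{(P)}PP => {((P))}PP   [P ::= ( P )]
{((P))}PP => {((S))}PP   [P ::= S]
{((S))}PP => {(({}))}PP   [S ::= { }]
{(({}))}PP => {(({}))}()P   [P ::= ( )]
{(({}))}()P => {(({}))}()()   [P ::= ( )]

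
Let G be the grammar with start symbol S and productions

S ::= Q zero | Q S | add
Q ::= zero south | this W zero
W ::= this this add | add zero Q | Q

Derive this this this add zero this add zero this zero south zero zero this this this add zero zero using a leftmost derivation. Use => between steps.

S => Q S => this W zero S => this this this add zero S => this this this add zero Q S => this this this add zero this W zero S => this this this add zero this add zero Q zero S => this this this add zero this add zero this W zero zero S => this this this add zero this add zero this Q zero zero S => this this this add zero this add zero this zero south zero zero S => this this this add zero this add zero this zero south zero zero Q zero => this this this add zero this add zero this zero south zero zero this W zero zero => this this this add zero this add zero this zero south zero zero this this this add zero zero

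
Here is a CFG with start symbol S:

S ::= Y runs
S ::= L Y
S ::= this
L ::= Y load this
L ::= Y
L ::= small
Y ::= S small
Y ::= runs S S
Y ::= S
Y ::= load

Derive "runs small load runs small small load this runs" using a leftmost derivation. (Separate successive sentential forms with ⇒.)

S ⇒ Y runs   [S ::= Y runs]
Y runs ⇒ runs S S runs   [Y ::= runs S S]
runs S S runs ⇒ runs L Y S runs   [S ::= L Y]
runs L Y S runs ⇒ runs Y Y S runs   [L ::= Y]
runs Y Y S runs ⇒ runs S small Y S runs   [Y ::= S small]
runs S small Y S runs ⇒ runs L Y small Y S runs   [S ::= L Y]
runs L Y small Y S runs ⇒ runs small Y small Y S runs   [L ::= small]
runs small Y small Y S runs ⇒ runs small S small small Y S runs   [Y ::= S small]
runs small S small small Y S runs ⇒ runs small Y runs small small Y S runs   [S ::= Y runs]
runs small Y runs small small Y S runs ⇒ runs small load runs small small Y S runs   [Y ::= load]
runs small load runs small small Y S runs ⇒ runs small load runs small small load S runs   [Y ::= load]
runs small load runs small small load S runs ⇒ runs small load runs small small load this runs   [S ::= this]

S ⇒ Y runs ⇒ runs S S runs ⇒ runs L Y S runs ⇒ runs Y Y S runs ⇒ runs S small Y S runs ⇒ runs L Y small Y S runs ⇒ runs small Y small Y S runs ⇒ runs small S small small Y S runs ⇒ runs small Y runs small small Y S runs ⇒ runs small load runs small small Y S runs ⇒ runs small load runs small small load S runs ⇒ runs small load runs small small load this runs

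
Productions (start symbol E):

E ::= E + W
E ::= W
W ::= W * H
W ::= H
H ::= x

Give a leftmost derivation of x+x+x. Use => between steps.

E=>E+W=>E+W+W=>W+W+W=>H+W+W=>x+W+W=>x+H+W=>x+x+W=>x+x+H=>x+x+x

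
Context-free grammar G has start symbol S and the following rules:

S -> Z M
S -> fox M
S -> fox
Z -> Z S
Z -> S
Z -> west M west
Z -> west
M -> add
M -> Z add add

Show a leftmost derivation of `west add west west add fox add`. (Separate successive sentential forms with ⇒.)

S ⇒ Z M   [S -> Z M]
Z M ⇒ Z S M   [Z -> Z S]
Z S M ⇒ Z S S M   [Z -> Z S]
Z S S M ⇒ west M west S S M   [Z -> west M west]
west M west S S M ⇒ west add west S S M   [M -> add]
west add west S S M ⇒ west add west Z M S M   [S -> Z M]
west add west Z M S M ⇒ west add west west M S M   [Z -> west]
west add west west M S M ⇒ west add west west add S M   [M -> add]
west add west west add S M ⇒ west add west west add fox M   [S -> fox]
west add west west add fox M ⇒ west add west west add fox add   [M -> add]

S ⇒ Z M ⇒ Z S M ⇒ Z S S M ⇒ west M west S S M ⇒ west add west S S M ⇒ west add west Z M S M ⇒ west add west west M S M ⇒ west add west west add S M ⇒ west add west west add fox M ⇒ west add west west add fox add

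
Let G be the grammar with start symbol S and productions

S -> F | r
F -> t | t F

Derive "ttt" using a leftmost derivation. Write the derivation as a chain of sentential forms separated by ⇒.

S ⇒ F   [S -> F]
F ⇒ tF   [F -> t F]
tF ⇒ ttF   [F -> t F]
ttF ⇒ ttt   [F -> t]

S ⇒ F ⇒ tF ⇒ ttF ⇒ ttt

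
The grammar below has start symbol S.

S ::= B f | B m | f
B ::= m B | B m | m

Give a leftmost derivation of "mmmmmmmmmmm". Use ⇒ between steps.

S ⇒ Bm ⇒ Bmm ⇒ Bmmm ⇒ mBmmm ⇒ mmBmmm ⇒ mmBmmmm ⇒ mmBmmmmm ⇒ mmmBmmmmm ⇒ mmmmBmmmmm ⇒ mmmmBmmmmmm ⇒ mmmmmmmmmmm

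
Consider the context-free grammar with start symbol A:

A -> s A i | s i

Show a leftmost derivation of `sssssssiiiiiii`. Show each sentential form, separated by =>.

A => sAi   [A -> s A i]
sAi => ssAii   [A -> s A i]
ssAii => sssAiii   [A -> s A i]
sssAiii => ssssAiiii   [A -> s A i]
ssssAiiii => sssssAiiiii   [A -> s A i]
sssssAiiiii => ssssssAiiiiii   [A -> s A i]
ssssssAiiiiii => sssssssiiiiiii   [A -> s i]

A => sAi => ssAii => sssAiii => ssssAiiii => sssssAiiiii => ssssssAiiiiii => sssssssiiiiiii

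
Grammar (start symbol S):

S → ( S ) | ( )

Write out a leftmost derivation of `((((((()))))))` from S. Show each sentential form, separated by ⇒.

S ⇒ (S) ⇒ ((S)) ⇒ (((S))) ⇒ ((((S)))) ⇒ (((((S))))) ⇒ ((((((S)))))) ⇒ ((((((()))))))

S ⇒ (S)   [S → ( S )]
(S) ⇒ ((S))   [S → ( S )]
((S)) ⇒ (((S)))   [S → ( S )]
(((S))) ⇒ ((((S))))   [S → ( S )]
((((S)))) ⇒ (((((S)))))   [S → ( S )]
(((((S))))) ⇒ ((((((S))))))   [S → ( S )]
((((((S)))))) ⇒ ((((((()))))))   [S → ( )]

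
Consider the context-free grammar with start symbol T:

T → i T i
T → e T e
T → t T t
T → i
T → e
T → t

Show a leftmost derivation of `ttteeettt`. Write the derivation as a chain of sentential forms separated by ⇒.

T ⇒ tTt ⇒ ttTtt ⇒ tttTttt ⇒ ttteTettt ⇒ ttteeettt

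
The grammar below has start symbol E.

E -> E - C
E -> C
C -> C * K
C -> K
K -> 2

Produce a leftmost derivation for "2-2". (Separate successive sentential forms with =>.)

E=>E-C=>C-C=>K-C=>2-C=>2-K=>2-2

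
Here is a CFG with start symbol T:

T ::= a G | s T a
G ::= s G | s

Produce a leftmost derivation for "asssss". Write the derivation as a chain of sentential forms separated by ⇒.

T ⇒ aG   [T ::= a G]
aG ⇒ asG   [G ::= s G]
asG ⇒ assG   [G ::= s G]
assG ⇒ asssG   [G ::= s G]
asssG ⇒ assssG   [G ::= s G]
assssG ⇒ asssss   [G ::= s]

T ⇒ aG ⇒ asG ⇒ assG ⇒ asssG ⇒ assssG ⇒ asssss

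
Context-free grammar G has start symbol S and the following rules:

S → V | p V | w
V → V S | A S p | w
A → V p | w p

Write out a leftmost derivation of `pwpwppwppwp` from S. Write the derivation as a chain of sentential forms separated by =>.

S => pV => pASp => pVpSp => pASppSp => pVpSppSp => pASppSppSp => pwpSppSppSp => pwpVppSppSp => pwpwppSppSp => pwpwppVppSp => pwpwppwppSp => pwpwppwppwp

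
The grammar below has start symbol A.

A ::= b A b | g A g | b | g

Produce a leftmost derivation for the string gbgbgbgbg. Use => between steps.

A => gAg => gbAbg => gbgAgbg => gbgbAbgbg => gbgbgbgbg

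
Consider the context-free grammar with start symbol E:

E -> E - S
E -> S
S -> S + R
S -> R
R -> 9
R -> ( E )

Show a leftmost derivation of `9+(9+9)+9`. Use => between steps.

E => S => S+R => S+R+R => R+R+R => 9+R+R => 9+(E)+R => 9+(S)+R => 9+(S+R)+R => 9+(R+R)+R => 9+(9+R)+R => 9+(9+9)+R => 9+(9+9)+9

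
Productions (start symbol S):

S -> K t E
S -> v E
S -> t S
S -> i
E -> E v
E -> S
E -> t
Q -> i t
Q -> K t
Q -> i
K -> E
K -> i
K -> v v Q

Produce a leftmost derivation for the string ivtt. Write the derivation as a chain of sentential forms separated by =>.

S => KtE => EtE => EvtE => SvtE => ivtE => ivtt

S => KtE   [S -> K t E]
KtE => EtE   [K -> E]
EtE => EvtE   [E -> E v]
EvtE => SvtE   [E -> S]
SvtE => ivtE   [S -> i]
ivtE => ivtt   [E -> t]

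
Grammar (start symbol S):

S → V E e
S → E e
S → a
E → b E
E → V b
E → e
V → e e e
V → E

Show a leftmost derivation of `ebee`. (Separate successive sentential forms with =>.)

S => VEe   [S → V E e]
VEe => EEe   [V → E]
EEe => VbEe   [E → V b]
VbEe => EbEe   [V → E]
EbEe => ebEe   [E → e]
ebEe => ebee   [E → e]

S => VEe => EEe => VbEe => EbEe => ebEe => ebee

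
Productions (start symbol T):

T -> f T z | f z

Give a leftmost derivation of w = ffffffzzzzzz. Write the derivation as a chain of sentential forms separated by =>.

T => fTz => ffTzz => fffTzzz => ffffTzzzz => fffffTzzzzz => ffffffzzzzzz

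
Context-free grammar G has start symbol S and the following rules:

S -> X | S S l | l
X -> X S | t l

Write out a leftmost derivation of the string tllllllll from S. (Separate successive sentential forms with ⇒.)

S ⇒ SSl   [S -> S S l]
SSl ⇒ SSlSl   [S -> S S l]
SSlSl ⇒ XSlSl   [S -> X]
XSlSl ⇒ XSSlSl   [X -> X S]
XSSlSl ⇒ XSSSlSl   [X -> X S]
XSSSlSl ⇒ XSSSSlSl   [X -> X S]
XSSSSlSl ⇒ tlSSSSlSl   [X -> t l]
tlSSSSlSl ⇒ tllSSSlSl   [S -> l]
tllSSSlSl ⇒ tlllSSlSl   [S -> l]
tlllSSlSl ⇒ tllllSlSl   [S -> l]
tllllSlSl ⇒ tllllllSl   [S -> l]
tllllllSl ⇒ tllllllll   [S -> l]

S ⇒ SSl ⇒ SSlSl ⇒ XSlSl ⇒ XSSlSl ⇒ XSSSlSl ⇒ XSSSSlSl ⇒ tlSSSSlSl ⇒ tllSSSlSl ⇒ tlllSSlSl ⇒ tllllSlSl ⇒ tllllllSl ⇒ tllllllll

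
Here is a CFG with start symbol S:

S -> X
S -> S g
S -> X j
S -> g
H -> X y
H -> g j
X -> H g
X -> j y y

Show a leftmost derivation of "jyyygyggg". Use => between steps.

S => Sg => Sgg => Xgg => Hggg => Xyggg => Hgyggg => Xygyggg => jyyygyggg

S => Sg   [S -> S g]
Sg => Sgg   [S -> S g]
Sgg => Xgg   [S -> X]
Xgg => Hggg   [X -> H g]
Hggg => Xyggg   [H -> X y]
Xyggg => Hgyggg   [X -> H g]
Hgyggg => Xygyggg   [H -> X y]
Xygyggg => jyyygyggg   [X -> j y y]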